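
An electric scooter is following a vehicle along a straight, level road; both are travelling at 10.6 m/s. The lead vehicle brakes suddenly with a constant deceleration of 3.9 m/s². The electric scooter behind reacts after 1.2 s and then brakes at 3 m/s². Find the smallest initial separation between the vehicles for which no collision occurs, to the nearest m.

Leader travels v²/(2a_L) = 112.360 / 7.800 = 14.405 m before stopping.
Follower covers v·t_r = 10.6000 × 1.2 = 12.720 m while reacting, then v²/(2a_F) = 112.360 / 6.000 = 18.727 m while braking, for a total of 12.720 + 18.727 = 31.447 m.
Since a_F ≤ a_L and the follower starts braking later, the follower is never slower than the leader, so the closest approach is when both have stopped.
Minimum gap = 31.447 − 14.405 = 17.042 m.

Minimum gap ≈ 17 m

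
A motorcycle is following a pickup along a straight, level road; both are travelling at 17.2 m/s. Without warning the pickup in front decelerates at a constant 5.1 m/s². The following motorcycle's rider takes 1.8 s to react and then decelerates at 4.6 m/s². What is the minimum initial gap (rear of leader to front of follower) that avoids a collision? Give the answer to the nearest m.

Minimum gap ≈ 34 m

Leader travels v²/(2a_L) = 295.840 / 10.200 = 29.004 m before stopping.
Follower covers v·t_r = 17.2000 × 1.8 = 30.960 m while reacting, then v²/(2a_F) = 295.840 / 9.200 = 32.157 m while braking, for a total of 30.960 + 32.157 = 63.117 m.
Since a_F ≤ a_L and the follower starts braking later, the follower is never slower than the leader, so the closest approach is when both have stopped.
Minimum gap = 63.117 − 29.004 = 34.113 m.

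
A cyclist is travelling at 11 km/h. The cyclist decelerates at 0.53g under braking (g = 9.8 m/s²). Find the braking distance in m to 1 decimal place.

Braking distance ≈ 0.9 m

11 km/h ÷ 3.6 = 3.0556 m/s.
a = 0.53 × 9.8 = 5.194 m/s².
Braking distance = v²/(2a) = 3.0556² / (2 × 5.194) = 9.337 / 10.388 = 0.899 m.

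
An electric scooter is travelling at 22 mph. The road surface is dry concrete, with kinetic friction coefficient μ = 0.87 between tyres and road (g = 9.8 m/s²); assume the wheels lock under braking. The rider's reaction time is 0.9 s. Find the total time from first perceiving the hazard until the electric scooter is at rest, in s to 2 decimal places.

22 mph × 0.44704 = 9.8349 m/s.
a = μg = 0.87 × 9.8 = 8.526 m/s².
Braking time = v/a = 9.8349 / 8.526 = 1.154 s.
Total = 0.9 + 1.154 = 2.054 s.

Total time ≈ 2.05 s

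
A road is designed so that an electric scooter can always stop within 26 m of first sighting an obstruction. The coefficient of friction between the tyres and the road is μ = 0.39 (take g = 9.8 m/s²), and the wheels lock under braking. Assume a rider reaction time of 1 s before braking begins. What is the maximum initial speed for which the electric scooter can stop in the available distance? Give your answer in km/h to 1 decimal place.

Maximum speed ≈ 38.8 km/h

a = μg = 0.39 × 9.8 = 3.822 m/s².
Stopping distance: v·t_r + v²/(2a) = 26 with t_r = 1 s and a = 3.822 m/s².
So v² + 7.644 v − 198.74 = 0.
Positive root: v = −a·t_r + √((a·t_r)² + 2a·d) = −3.822 + √(14.608 + 198.74) = 10.7844 m/s.
10.7844 m/s × 3.6 = 38.824 km/h.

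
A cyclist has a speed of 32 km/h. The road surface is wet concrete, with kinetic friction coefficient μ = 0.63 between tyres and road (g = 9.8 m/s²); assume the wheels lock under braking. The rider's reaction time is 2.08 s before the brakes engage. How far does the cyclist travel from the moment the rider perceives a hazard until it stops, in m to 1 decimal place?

Total stopping distance ≈ 24.9 m

32 km/h ÷ 3.6 = 8.8889 m/s.
a = μg = 0.63 × 9.8 = 6.174 m/s².
Reaction distance = v·t_r = 8.8889 × 2.08 = 18.489 m.
Braking distance = v²/(2a) = 8.8889² / (2 × 6.174) = 79.013 / 12.348 = 6.399 m.
Total = 18.489 + 6.399 = 24.888 m.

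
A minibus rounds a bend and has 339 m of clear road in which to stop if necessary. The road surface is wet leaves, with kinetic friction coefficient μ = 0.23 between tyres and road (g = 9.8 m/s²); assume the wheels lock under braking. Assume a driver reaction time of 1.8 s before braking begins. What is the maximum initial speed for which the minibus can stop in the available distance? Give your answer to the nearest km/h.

Maximum speed ≈ 127 km/h

a = μg = 0.23 × 9.8 = 2.254 m/s².
Stopping distance: v·t_r + v²/(2a) = 339 with t_r = 1.8 s and a = 2.254 m/s².
So v² + 8.114 v − 1528.21 = 0.
Positive root: v = −a·t_r + √((a·t_r)² + 2a·d) = −4.057 + √(16.459 + 1528.21) = 35.2453 m/s.
35.2453 m/s × 3.6 = 126.883 km/h.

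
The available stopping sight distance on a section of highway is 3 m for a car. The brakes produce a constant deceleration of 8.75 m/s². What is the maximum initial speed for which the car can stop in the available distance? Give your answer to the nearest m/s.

Maximum speed ≈ 7 m/s

v²/(2a) = d ⇒ v = √(2 × 8.750 × 3) = √52.50 = 7.2457 m/s.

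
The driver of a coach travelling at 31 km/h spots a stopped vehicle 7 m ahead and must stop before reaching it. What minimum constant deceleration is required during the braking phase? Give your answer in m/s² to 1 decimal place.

Required deceleration ≈ 5.3 m/s²

31 km/h ÷ 3.6 = 8.6111 m/s.
v² = 2a·d ⇒ a = v²/(2d) = 8.6111² / (2 × 7.000) = 74.151 / 14.000 = 5.2965 m/s².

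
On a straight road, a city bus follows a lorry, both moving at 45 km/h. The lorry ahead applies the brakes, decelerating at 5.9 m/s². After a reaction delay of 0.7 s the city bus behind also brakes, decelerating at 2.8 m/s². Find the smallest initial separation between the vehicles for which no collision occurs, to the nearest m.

45 km/h ÷ 3.6 = 12.5000 m/s.
Leader travels v²/(2a_L) = 156.250 / 11.800 = 13.242 m before stopping.
Follower covers v·t_r = 12.5000 × 0.7 = 8.750 m while reacting, then v²/(2a_F) = 156.250 / 5.600 = 27.902 m while braking, for a total of 8.750 + 27.902 = 36.652 m.
Since a_F ≤ a_L and the follower starts braking later, the follower is never slower than the leader, so the closest approach is when both have stopped.
Minimum gap = 36.652 − 13.242 = 23.410 m.

Minimum gap ≈ 23 m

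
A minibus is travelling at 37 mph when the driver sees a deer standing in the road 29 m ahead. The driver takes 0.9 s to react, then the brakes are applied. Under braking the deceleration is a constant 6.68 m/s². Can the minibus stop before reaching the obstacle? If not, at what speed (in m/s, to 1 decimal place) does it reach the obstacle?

No — it strikes the obstacle at 9.2 m/s

37 mph × 0.44704 = 16.5405 m/s.
Reaction distance = 16.5405 × 0.9 = 14.886 m.
Braking distance needed to stop: v²/(2a) = 273.588 / 13.360 = 20.478 m, so total needed = 14.886 + 20.478 = 35.364 m > 29 m — it cannot stop.
Distance remaining when braking begins: 29 − 14.886 = 14.114 m.
v² = v₀² − 2a·d = 273.588 − 2 × 6.680 × 14.114 = 85.025 m²/s².
v = √85.025 = 9.221 m/s.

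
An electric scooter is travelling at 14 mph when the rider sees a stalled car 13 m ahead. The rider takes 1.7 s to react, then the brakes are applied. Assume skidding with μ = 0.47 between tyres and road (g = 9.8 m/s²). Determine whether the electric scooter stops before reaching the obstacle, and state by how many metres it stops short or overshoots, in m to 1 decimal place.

No — it overshoots by 1.9 m

14 mph × 0.44704 = 6.2586 m/s.
a = μg = 0.47 × 9.8 = 4.606 m/s².
Reaction distance = 6.2586 × 1.7 = 10.640 m.
Braking distance = v²/(2a) = 39.170 / 9.212 = 4.252 m.
Total stopping distance = 10.640 + 4.252 = 14.892 m, vs 13 m available — it cannot stop in time and overshoots by 14.892 − 13 = 1.892 m.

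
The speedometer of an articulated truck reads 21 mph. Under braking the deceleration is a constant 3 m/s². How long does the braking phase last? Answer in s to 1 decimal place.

Braking time ≈ 3.1 s

21 mph × 0.44704 = 9.3878 m/s.
Braking time = v/a = 9.3878 / 3.000 = 3.129 s.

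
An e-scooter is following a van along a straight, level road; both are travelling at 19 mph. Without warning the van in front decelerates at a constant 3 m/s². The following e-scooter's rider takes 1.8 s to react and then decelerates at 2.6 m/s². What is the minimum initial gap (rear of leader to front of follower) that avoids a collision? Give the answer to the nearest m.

Minimum gap ≈ 17 m

19 mph × 0.44704 = 8.4938 m/s.
Leader travels v²/(2a_L) = 72.145 / 6.000 = 12.024 m before stopping.
Follower covers v·t_r = 8.4938 × 1.8 = 15.289 m while reacting, then v²/(2a_F) = 72.145 / 5.200 = 13.874 m while braking, for a total of 15.289 + 13.874 = 29.163 m.
Since a_F ≤ a_L and the follower starts braking later, the follower is never slower than the leader, so the closest approach is when both have stopped.
Minimum gap = 29.163 − 12.024 = 17.139 m.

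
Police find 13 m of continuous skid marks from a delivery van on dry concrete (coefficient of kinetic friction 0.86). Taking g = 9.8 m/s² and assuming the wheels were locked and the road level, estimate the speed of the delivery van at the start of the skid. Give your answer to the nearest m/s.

Initial speed ≈ 15 m/s

Deceleration a = μg = 0.86 × 9.8 = 8.428 m/s².
v = √(2a·d) = √(2 × 8.428 × 13) = √219.128 = 14.8030 m/s.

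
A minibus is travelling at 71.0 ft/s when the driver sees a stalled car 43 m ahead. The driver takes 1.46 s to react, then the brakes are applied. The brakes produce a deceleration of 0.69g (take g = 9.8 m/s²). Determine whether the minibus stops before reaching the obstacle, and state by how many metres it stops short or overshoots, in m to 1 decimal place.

71 ft/s × 0.3048 = 21.6408 m/s.
a = 0.69 × 9.8 = 6.762 m/s².
Reaction distance = 21.6408 × 1.46 = 31.596 m.
Braking distance = v²/(2a) = 468.324 / 13.524 = 34.629 m.
Total stopping distance = 31.596 + 34.629 = 66.225 m, vs 43 m available — it cannot stop in time and overshoots by 66.225 − 43 = 23.225 m.

No — it overshoots by 23.2 m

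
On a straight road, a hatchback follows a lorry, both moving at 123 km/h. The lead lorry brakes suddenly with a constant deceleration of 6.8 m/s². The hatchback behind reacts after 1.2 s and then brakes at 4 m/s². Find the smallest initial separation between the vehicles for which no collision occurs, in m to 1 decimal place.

Minimum gap ≈ 101.1 m

123 km/h ÷ 3.6 = 34.1667 m/s.
Leader travels v²/(2a_L) = 1167.363 / 13.600 = 85.836 m before stopping.
Follower covers v·t_r = 34.1667 × 1.2 = 41.000 m while reacting, then v²/(2a_F) = 1167.363 / 8.000 = 145.920 m while braking, for a total of 41.000 + 145.920 = 186.920 m.
Since a_F ≤ a_L and the follower starts braking later, the follower is never slower than the leader, so the closest approach is when both have stopped.
Minimum gap = 186.920 − 85.836 = 101.084 m.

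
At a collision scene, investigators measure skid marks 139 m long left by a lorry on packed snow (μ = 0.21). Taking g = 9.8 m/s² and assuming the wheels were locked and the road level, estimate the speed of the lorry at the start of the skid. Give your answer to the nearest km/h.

Initial speed ≈ 86 km/h

Deceleration a = μg = 0.21 × 9.8 = 2.058 m/s².
v = √(2a·d) = √(2 × 2.058 × 139) = √572.124 = 23.9191 m/s.
= 23.9191 × 3.6 = 86.109 km/h.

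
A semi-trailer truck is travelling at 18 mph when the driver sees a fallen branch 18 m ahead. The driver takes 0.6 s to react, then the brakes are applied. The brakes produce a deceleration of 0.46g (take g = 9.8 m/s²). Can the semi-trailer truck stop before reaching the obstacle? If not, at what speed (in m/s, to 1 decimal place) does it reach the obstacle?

18 mph × 0.44704 = 8.0467 m/s.
a = 0.46 × 9.8 = 4.508 m/s².
Reaction distance = 8.0467 × 0.6 = 4.828 m.
Braking distance = v²/(2a) = 64.749 / 9.016 = 7.182 m.
Total stopping distance = 4.828 + 7.182 = 12.010 m, vs 18 m available — it stops with 18 − 12.010 = 5.990 m to spare.

Yes — it stops about 6.0 m short of the obstacle, so it never reaches it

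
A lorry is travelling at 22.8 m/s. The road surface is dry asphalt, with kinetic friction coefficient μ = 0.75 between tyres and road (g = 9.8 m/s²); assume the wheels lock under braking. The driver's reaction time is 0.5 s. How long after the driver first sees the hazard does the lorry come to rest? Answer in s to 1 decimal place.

Total time ≈ 3.6 s

a = μg = 0.75 × 9.8 = 7.350 m/s².
Braking time = v/a = 22.8000 / 7.350 = 3.102 s.
Total = 0.5 + 3.102 = 3.602 s.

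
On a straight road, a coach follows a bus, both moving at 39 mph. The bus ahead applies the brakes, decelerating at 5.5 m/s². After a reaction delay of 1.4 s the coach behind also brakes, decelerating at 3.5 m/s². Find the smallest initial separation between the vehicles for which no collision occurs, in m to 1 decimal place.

39 mph × 0.44704 = 17.4346 m/s.
Leader travels v²/(2a_L) = 303.965 / 11.000 = 27.633 m before stopping.
Follower covers v·t_r = 17.4346 × 1.4 = 24.408 m while reacting, then v²/(2a_F) = 303.965 / 7.000 = 43.424 m while braking, for a total of 24.408 + 43.424 = 67.832 m.
Since a_F ≤ a_L and the follower starts braking later, the follower is never slower than the leader, so the closest approach is when both have stopped.
Minimum gap = 67.832 − 27.633 = 40.199 m.

Minimum gap ≈ 40.2 m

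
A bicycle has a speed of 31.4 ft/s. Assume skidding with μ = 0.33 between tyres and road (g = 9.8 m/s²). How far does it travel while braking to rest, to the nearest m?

31.4 ft/s × 0.3048 = 9.5707 m/s.
a = μg = 0.33 × 9.8 = 3.234 m/s².
Braking distance = v²/(2a) = 9.5707² / (2 × 3.234) = 91.598 / 6.468 = 14.162 m.

Braking distance ≈ 14 m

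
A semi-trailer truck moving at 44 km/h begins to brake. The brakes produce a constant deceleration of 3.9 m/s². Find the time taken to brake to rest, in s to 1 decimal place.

Braking time ≈ 3.1 s

44 km/h ÷ 3.6 = 12.2222 m/s.
Braking time = v/a = 12.2222 / 3.900 = 3.134 s.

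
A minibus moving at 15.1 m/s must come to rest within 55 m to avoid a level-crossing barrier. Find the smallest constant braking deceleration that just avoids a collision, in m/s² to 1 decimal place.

v² = 2a·d ⇒ a = v²/(2d) = 15.1000² / (2 × 55.000) = 228.010 / 110.000 = 2.0728 m/s².

Required deceleration ≈ 2.1 m/s²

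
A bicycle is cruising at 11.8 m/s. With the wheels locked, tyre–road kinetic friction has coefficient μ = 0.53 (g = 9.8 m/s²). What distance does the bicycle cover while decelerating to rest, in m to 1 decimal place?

Braking distance ≈ 13.4 m

a = μg = 0.53 × 9.8 = 5.194 m/s².
Braking distance = v²/(2a) = 11.8000² / (2 × 5.194) = 139.240 / 10.388 = 13.404 m.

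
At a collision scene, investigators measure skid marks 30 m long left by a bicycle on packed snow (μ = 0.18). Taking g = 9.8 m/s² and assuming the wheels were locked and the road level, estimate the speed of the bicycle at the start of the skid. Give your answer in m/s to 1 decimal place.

Initial speed ≈ 10.3 m/s

Deceleration a = μg = 0.18 × 9.8 = 1.764 m/s².
v = √(2a·d) = √(2 × 1.764 × 30) = √105.840 = 10.2879 m/s.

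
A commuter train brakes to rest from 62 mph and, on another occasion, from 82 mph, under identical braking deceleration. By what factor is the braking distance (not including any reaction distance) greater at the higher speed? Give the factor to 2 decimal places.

Braking distance d = v²/(2a), so with a fixed, d ∝ v².
Factor = (82/62)² = 1.3226² = 1.7493.

Factor ≈ 1.75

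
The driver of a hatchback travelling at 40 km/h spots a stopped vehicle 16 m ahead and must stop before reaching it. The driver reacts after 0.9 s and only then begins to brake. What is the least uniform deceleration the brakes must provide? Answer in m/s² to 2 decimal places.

Required deceleration ≈ 10.29 m/s²

40 km/h ÷ 3.6 = 11.1111 m/s.
Distance covered during reaction = 11.1111 × 0.9 = 10.000 m.
Distance available for braking: 16 − 10.000 = 6.000 m.
v² = 2a·d ⇒ a = v²/(2d) = 11.1111² / (2 × 6.000) = 123.457 / 12.000 = 10.2881 m/s².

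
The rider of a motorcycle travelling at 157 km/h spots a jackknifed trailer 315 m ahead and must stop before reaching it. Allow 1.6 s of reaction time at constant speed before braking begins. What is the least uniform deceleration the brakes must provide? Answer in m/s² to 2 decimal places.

Required deceleration ≈ 3.88 m/s²

157 km/h ÷ 3.6 = 43.6111 m/s.
Distance covered during reaction = 43.6111 × 1.6 = 69.778 m.
Distance available for braking: 315 − 69.778 = 245.222 m.
v² = 2a·d ⇒ a = v²/(2d) = 43.6111² / (2 × 245.222) = 1901.928 / 490.444 = 3.8780 m/s².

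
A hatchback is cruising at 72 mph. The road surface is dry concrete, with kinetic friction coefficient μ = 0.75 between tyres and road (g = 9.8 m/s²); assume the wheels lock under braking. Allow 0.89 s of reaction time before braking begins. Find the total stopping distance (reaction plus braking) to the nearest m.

72 mph × 0.44704 = 32.1869 m/s.
a = μg = 0.75 × 9.8 = 7.350 m/s².
Reaction distance = v·t_r = 32.1869 × 0.89 = 28.646 m.
Braking distance = v²/(2a) = 32.1869² / (2 × 7.350) = 1035.997 / 14.700 = 70.476 m.
Total = 28.646 + 70.476 = 99.122 m.

Total stopping distance ≈ 99 m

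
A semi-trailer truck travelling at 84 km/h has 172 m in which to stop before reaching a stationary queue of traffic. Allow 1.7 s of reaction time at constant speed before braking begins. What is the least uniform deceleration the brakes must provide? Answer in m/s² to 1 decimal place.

Required deceleration ≈ 2.1 m/s²

84 km/h ÷ 3.6 = 23.3333 m/s.
Distance covered during reaction = 23.3333 × 1.7 = 39.667 m.
Distance available for braking: 172 − 39.667 = 132.333 m.
v² = 2a·d ⇒ a = v²/(2d) = 23.3333² / (2 × 132.333) = 544.443 / 264.666 = 2.0571 m/s².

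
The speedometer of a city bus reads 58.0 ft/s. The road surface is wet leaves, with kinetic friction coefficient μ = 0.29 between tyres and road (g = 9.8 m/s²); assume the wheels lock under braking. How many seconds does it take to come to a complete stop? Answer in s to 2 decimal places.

Braking time ≈ 6.22 s

58 ft/s × 0.3048 = 17.6784 m/s.
a = μg = 0.29 × 9.8 = 2.842 m/s².
Braking time = v/a = 17.6784 / 2.842 = 6.220 s.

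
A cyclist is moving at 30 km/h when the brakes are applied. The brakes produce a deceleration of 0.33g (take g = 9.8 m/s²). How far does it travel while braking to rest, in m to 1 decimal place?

30 km/h ÷ 3.6 = 8.3333 m/s.
a = 0.33 × 9.8 = 3.234 m/s².
Braking distance = v²/(2a) = 8.3333² / (2 × 3.234) = 69.444 / 6.468 = 10.737 m.

Braking distance ≈ 10.7 m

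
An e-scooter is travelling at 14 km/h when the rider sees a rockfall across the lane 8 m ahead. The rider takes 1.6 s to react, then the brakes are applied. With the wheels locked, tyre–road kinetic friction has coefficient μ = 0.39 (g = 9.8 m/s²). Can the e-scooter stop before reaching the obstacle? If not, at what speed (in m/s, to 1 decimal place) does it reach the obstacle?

14 km/h ÷ 3.6 = 3.8889 m/s.
a = μg = 0.39 × 9.8 = 3.822 m/s².
Reaction distance = 3.8889 × 1.6 = 6.222 m.
Braking distance needed to stop: v²/(2a) = 15.124 / 7.644 = 1.979 m, so total needed = 6.222 + 1.979 = 8.201 m > 8 m — it cannot stop.
Distance remaining when braking begins: 8 − 6.222 = 1.778 m.
v² = v₀² − 2a·d = 15.124 − 2 × 3.822 × 1.778 = 1.533 m²/s².
v = √1.533 = 1.238 m/s.

No — it strikes the obstacle at 1.2 m/s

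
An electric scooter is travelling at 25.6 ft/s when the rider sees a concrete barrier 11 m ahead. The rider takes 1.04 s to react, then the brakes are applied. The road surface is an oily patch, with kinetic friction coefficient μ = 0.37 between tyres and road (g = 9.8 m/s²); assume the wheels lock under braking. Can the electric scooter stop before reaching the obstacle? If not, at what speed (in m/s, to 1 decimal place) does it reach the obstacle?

No — it strikes the obstacle at 6.3 m/s

25.6 ft/s × 0.3048 = 7.8029 m/s.
a = μg = 0.37 × 9.8 = 3.626 m/s².
Reaction distance = 7.8029 × 1.04 = 8.115 m.
Braking distance needed to stop: v²/(2a) = 60.885 / 7.252 = 8.396 m, so total needed = 8.115 + 8.396 = 16.511 m > 11 m — it cannot stop.
Distance remaining when braking begins: 11 − 8.115 = 2.885 m.
v² = v₀² − 2a·d = 60.885 − 2 × 3.626 × 2.885 = 39.963 m²/s².
v = √39.963 = 6.322 m/s.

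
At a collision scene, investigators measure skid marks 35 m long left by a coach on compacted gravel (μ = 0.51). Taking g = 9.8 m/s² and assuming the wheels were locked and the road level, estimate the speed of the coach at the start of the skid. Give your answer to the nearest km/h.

Initial speed ≈ 67 km/h

Deceleration a = μg = 0.51 × 9.8 = 4.998 m/s².
v = √(2a·d) = √(2 × 4.998 × 35) = √349.860 = 18.7045 m/s.
= 18.7045 × 3.6 = 67.336 km/h.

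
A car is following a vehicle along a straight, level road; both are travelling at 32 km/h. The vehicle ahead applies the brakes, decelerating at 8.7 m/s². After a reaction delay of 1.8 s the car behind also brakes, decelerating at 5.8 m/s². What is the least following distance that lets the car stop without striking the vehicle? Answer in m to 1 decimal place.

32 km/h ÷ 3.6 = 8.8889 m/s.
Leader travels v²/(2a_L) = 79.013 / 17.400 = 4.541 m before stopping.
Follower covers v·t_r = 8.8889 × 1.8 = 16.000 m while reacting, then v²/(2a_F) = 79.013 / 11.600 = 6.811 m while braking, for a total of 16.000 + 6.811 = 22.811 m.
Since a_F ≤ a_L and the follower starts braking later, the follower is never slower than the leader, so the closest approach is when both have stopped.
Minimum gap = 22.811 − 4.541 = 18.270 m.

Minimum gap ≈ 18.3 m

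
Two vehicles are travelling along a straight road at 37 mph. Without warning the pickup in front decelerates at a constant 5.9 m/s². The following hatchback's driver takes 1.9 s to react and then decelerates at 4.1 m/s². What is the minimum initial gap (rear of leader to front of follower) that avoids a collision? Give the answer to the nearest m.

Minimum gap ≈ 42 m

37 mph × 0.44704 = 16.5405 m/s.
Leader travels v²/(2a_L) = 273.588 / 11.800 = 23.185 m before stopping.
Follower covers v·t_r = 16.5405 × 1.9 = 31.427 m while reacting, then v²/(2a_F) = 273.588 / 8.200 = 33.364 m while braking, for a total of 31.427 + 33.364 = 64.791 m.
Since a_F ≤ a_L and the follower starts braking later, the follower is never slower than the leader, so the closest approach is when both have stopped.
Minimum gap = 64.791 − 23.185 = 41.606 m.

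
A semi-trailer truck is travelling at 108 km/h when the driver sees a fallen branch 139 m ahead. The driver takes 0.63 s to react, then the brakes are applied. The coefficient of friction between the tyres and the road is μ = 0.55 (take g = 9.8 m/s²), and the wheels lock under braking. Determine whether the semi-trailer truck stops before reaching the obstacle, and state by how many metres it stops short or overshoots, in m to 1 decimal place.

Yes — it stops 36.6 m short of the obstacle

108 km/h ÷ 3.6 = 30.0000 m/s.
a = μg = 0.55 × 9.8 = 5.390 m/s².
Reaction distance = 30.0000 × 0.63 = 18.900 m.
Braking distance = v²/(2a) = 900.000 / 10.780 = 83.488 m.
Total stopping distance = 18.900 + 83.488 = 102.388 m, vs 139 m available — it stops with 139 − 102.388 = 36.612 m to spare.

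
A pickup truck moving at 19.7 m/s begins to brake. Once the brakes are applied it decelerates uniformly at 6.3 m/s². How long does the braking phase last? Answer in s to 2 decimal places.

Braking time ≈ 3.13 s

Braking time = v/a = 19.7000 / 6.300 = 3.127 s.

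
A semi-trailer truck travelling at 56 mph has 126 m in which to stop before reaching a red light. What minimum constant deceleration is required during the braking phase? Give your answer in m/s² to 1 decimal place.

Required deceleration ≈ 2.5 m/s²

56 mph × 0.44704 = 25.0342 m/s.
v² = 2a·d ⇒ a = v²/(2d) = 25.0342² / (2 × 126.000) = 626.711 / 252.000 = 2.4869 m/s².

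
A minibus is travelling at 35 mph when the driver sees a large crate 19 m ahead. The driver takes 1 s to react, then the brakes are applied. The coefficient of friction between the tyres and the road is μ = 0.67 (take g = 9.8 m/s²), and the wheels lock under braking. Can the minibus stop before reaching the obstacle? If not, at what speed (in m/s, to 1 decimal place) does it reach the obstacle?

35 mph × 0.44704 = 15.6464 m/s.
a = μg = 0.67 × 9.8 = 6.566 m/s².
Reaction distance = 15.6464 × 1 = 15.646 m.
Braking distance needed to stop: v²/(2a) = 244.810 / 13.132 = 18.642 m, so total needed = 15.646 + 18.642 = 34.288 m > 19 m — it cannot stop.
Distance remaining when braking begins: 19 − 15.646 = 3.354 m.
v² = v₀² − 2a·d = 244.810 − 2 × 6.566 × 3.354 = 200.765 m²/s².
v = √200.765 = 14.169 m/s.

No — it strikes the obstacle at 14.2 m/s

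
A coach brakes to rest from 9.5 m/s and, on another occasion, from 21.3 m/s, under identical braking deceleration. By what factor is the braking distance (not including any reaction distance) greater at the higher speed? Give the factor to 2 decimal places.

Factor ≈ 5.03

Braking distance d = v²/(2a), so with a fixed, d ∝ v².
Factor = (21.3/9.5)² = 2.2421² = 5.0270.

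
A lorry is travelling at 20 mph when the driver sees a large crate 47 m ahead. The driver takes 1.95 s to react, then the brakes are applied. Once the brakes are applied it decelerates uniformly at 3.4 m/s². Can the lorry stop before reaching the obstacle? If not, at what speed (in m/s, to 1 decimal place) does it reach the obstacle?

20 mph × 0.44704 = 8.9408 m/s.
Reaction distance = 8.9408 × 1.95 = 17.435 m.
Braking distance = v²/(2a) = 79.938 / 6.800 = 11.756 m.
Total stopping distance = 17.435 + 11.756 = 29.191 m, vs 47 m available — it stops with 47 − 29.191 = 17.809 m to spare.

Yes — it stops about 17.8 m short of the obstacle, so it never reaches it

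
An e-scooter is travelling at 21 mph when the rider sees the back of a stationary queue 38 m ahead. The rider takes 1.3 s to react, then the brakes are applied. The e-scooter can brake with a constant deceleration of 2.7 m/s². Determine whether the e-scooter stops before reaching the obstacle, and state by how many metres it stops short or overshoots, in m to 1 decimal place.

Yes — it stops 9.5 m short of the obstacle

21 mph × 0.44704 = 9.3878 m/s.
Reaction distance = 9.3878 × 1.3 = 12.204 m.
Braking distance = v²/(2a) = 88.131 / 5.400 = 16.321 m.
Total stopping distance = 12.204 + 16.321 = 28.525 m, vs 38 m available — it stops with 38 − 28.525 = 9.475 m to spare.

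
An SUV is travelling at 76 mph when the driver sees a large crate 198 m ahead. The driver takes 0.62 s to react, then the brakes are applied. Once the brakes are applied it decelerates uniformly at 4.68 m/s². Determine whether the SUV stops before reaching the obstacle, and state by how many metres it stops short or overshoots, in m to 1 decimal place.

76 mph × 0.44704 = 33.9750 m/s.
Reaction distance = 33.9750 × 0.62 = 21.065 m.
Braking distance = v²/(2a) = 1154.301 / 9.360 = 123.323 m.
Total stopping distance = 21.065 + 123.323 = 144.388 m, vs 198 m available — it stops with 198 − 144.388 = 53.612 m to spare.

Yes — it stops 53.6 m short of the obstacle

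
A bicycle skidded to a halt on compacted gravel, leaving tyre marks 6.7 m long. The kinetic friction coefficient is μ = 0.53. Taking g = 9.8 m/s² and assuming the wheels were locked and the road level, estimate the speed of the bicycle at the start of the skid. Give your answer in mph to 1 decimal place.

Deceleration a = μg = 0.53 × 9.8 = 5.194 m/s².
v = √(2a·d) = √(2 × 5.194 × 6.7) = √69.600 = 8.3427 m/s.
= 8.3427 ÷ 0.44704 = 18.662 mph.

Initial speed ≈ 18.7 mph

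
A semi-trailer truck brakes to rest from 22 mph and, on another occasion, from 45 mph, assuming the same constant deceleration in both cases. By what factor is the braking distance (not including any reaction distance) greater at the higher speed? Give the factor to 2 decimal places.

Factor ≈ 4.18

Braking distance d = v²/(2a), so with a fixed, d ∝ v².
Factor = (45/22)² = 2.0455² = 4.1841.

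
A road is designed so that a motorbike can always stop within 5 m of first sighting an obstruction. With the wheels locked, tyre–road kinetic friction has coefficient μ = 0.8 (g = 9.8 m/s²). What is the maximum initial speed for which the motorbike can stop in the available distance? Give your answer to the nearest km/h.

Maximum speed ≈ 32 km/h

a = μg = 0.8 × 9.8 = 7.840 m/s².
v²/(2a) = d ⇒ v = √(2 × 7.840 × 5) = √78.40 = 8.8544 m/s.
8.8544 m/s × 3.6 = 31.876 km/h.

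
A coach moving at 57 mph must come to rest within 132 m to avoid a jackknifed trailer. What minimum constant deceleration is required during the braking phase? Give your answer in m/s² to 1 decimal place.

Required deceleration ≈ 2.5 m/s²

57 mph × 0.44704 = 25.4813 m/s.
v² = 2a·d ⇒ a = v²/(2d) = 25.4813² / (2 × 132.000) = 649.297 / 264.000 = 2.4595 m/s².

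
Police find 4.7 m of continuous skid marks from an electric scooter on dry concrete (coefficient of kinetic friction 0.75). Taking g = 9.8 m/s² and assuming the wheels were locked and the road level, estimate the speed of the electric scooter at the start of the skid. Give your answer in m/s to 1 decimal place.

Initial speed ≈ 8.3 m/s

Deceleration a = μg = 0.75 × 9.8 = 7.350 m/s².
v = √(2a·d) = √(2 × 7.350 × 4.7) = √69.090 = 8.3120 m/s.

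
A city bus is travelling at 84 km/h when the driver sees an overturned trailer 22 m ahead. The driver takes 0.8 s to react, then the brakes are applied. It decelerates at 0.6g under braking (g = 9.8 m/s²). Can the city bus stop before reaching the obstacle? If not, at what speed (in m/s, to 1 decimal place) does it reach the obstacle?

84 km/h ÷ 3.6 = 23.3333 m/s.
a = 0.6 × 9.8 = 5.880 m/s².
Reaction distance = 23.3333 × 0.8 = 18.667 m.
Braking distance needed to stop: v²/(2a) = 544.443 / 11.760 = 46.296 m, so total needed = 18.667 + 46.296 = 64.963 m > 22 m — it cannot stop.
Distance remaining when braking begins: 22 − 18.667 = 3.333 m.
v² = v₀² − 2a·d = 544.443 − 2 × 5.880 × 3.333 = 505.247 m²/s².
v = √505.247 = 22.478 m/s.

No — it strikes the obstacle at 22.5 m/s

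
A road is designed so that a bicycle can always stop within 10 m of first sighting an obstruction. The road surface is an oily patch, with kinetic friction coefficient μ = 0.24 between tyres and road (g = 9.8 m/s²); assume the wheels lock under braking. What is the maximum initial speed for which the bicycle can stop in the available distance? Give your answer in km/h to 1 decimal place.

Maximum speed ≈ 24.7 km/h

a = μg = 0.24 × 9.8 = 2.352 m/s².
v²/(2a) = d ⇒ v = √(2 × 2.352 × 10) = √47.04 = 6.8586 m/s.
6.8586 m/s × 3.6 = 24.691 km/h.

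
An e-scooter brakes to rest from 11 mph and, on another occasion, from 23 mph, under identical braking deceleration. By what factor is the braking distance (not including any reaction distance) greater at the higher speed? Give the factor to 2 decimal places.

Braking distance d = v²/(2a), so with a fixed, d ∝ v².
Factor = (23/11)² = 2.0909² = 4.3719.

Factor ≈ 4.37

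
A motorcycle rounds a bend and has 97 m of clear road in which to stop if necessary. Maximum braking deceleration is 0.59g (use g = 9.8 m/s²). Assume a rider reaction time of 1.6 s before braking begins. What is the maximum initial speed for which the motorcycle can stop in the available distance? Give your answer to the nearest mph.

Maximum speed ≈ 57 mph

a = 0.59 × 9.8 = 5.782 m/s².
Stopping distance: v·t_r + v²/(2a) = 97 with t_r = 1.6 s and a = 5.782 m/s².
So v² + 18.502 v − 1121.71 = 0.
Positive root: v = −a·t_r + √((a·t_r)² + 2a·d) = −9.251 + √(85.581 + 1121.71) = 25.4951 m/s.
25.4951 m/s ÷ 0.44704 = 57.031 mph.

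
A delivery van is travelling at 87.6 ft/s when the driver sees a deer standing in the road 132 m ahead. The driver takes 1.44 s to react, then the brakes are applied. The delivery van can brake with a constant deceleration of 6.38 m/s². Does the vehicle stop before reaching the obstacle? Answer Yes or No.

Yes

87.6 ft/s × 0.3048 = 26.7005 m/s.
Reaction distance = 26.7005 × 1.44 = 38.449 m.
Braking distance = v²/(2a) = 712.917 / 12.760 = 55.871 m.
Total stopping distance = 38.449 + 55.871 = 94.320 m, vs 132 m available — it stops with 132 − 94.320 = 37.680 m to spare.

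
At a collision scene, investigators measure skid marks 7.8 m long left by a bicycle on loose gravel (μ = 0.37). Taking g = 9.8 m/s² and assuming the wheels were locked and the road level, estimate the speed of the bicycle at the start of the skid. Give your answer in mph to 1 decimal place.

Initial speed ≈ 16.8 mph

Deceleration a = μg = 0.37 × 9.8 = 3.626 m/s².
v = √(2a·d) = √(2 × 3.626 × 7.8) = √56.566 = 7.5210 m/s.
= 7.5210 ÷ 0.44704 = 16.824 mph.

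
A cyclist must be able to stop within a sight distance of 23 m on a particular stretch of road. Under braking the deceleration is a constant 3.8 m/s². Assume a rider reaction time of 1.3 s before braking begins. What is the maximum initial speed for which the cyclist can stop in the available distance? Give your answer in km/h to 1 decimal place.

Stopping distance: v·t_r + v²/(2a) = 23 with t_r = 1.3 s and a = 3.800 m/s².
So v² + 9.880 v − 174.80 = 0.
Positive root: v = −a·t_r + √((a·t_r)² + 2a·d) = −4.940 + √(24.404 + 174.80) = 9.1740 m/s.
9.1740 m/s × 3.6 = 33.026 km/h.

Maximum speed ≈ 33.0 km/h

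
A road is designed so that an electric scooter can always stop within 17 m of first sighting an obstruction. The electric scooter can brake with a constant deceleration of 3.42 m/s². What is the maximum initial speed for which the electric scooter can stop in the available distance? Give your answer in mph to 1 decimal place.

Maximum speed ≈ 24.1 mph

v²/(2a) = d ⇒ v = √(2 × 3.420 × 17) = √116.28 = 10.7833 m/s.
10.7833 m/s ÷ 0.44704 = 24.122 mph.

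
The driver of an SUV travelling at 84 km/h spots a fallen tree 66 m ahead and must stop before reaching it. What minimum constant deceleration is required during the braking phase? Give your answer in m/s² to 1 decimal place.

Required deceleration ≈ 4.1 m/s²

84 km/h ÷ 3.6 = 23.3333 m/s.
v² = 2a·d ⇒ a = v²/(2d) = 23.3333² / (2 × 66.000) = 544.443 / 132.000 = 4.1246 m/s².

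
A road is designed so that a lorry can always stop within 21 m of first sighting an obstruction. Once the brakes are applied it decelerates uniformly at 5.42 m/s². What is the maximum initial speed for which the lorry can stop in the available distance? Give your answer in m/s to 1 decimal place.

v²/(2a) = d ⇒ v = √(2 × 5.420 × 21) = √227.64 = 15.0877 m/s.

Maximum speed ≈ 15.1 m/s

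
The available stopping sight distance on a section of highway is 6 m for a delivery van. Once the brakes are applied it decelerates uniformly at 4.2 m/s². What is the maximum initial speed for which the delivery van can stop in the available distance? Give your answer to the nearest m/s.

v²/(2a) = d ⇒ v = √(2 × 4.200 × 6) = √50.40 = 7.0993 m/s.

Maximum speed ≈ 7 m/s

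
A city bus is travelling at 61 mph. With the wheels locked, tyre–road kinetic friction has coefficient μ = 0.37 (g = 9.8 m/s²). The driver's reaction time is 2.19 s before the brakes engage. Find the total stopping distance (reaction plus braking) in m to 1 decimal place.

Total stopping distance ≈ 162.3 m

61 mph × 0.44704 = 27.2694 m/s.
a = μg = 0.37 × 9.8 = 3.626 m/s².
Reaction distance = v·t_r = 27.2694 × 2.19 = 59.720 m.
Braking distance = v²/(2a) = 27.2694² / (2 × 3.626) = 743.620 / 7.252 = 102.540 m.
Total = 59.720 + 102.540 = 162.260 m.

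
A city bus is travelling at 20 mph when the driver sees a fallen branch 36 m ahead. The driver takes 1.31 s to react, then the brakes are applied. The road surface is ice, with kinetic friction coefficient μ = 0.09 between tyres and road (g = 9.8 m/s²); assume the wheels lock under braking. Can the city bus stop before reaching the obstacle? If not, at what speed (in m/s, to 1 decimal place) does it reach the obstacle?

20 mph × 0.44704 = 8.9408 m/s.
a = μg = 0.09 × 9.8 = 0.882 m/s².
Reaction distance = 8.9408 × 1.31 = 11.712 m.
Braking distance needed to stop: v²/(2a) = 79.938 / 1.764 = 45.316 m, so total needed = 11.712 + 45.316 = 57.028 m > 36 m — it cannot stop.
Distance remaining when braking begins: 36 − 11.712 = 24.288 m.
v² = v₀² − 2a·d = 79.938 − 2 × 0.882 × 24.288 = 37.094 m²/s².
v = √37.094 = 6.090 m/s.

No — it strikes the obstacle at 6.1 m/s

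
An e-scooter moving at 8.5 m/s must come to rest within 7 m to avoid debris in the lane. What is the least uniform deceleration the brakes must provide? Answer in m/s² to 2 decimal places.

Required deceleration ≈ 5.16 m/s²

v² = 2a·d ⇒ a = v²/(2d) = 8.5000² / (2 × 7.000) = 72.250 / 14.000 = 5.1607 m/s².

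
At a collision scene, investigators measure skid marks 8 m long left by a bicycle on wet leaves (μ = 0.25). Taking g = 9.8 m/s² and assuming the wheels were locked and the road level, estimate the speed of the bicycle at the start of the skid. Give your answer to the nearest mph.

Initial speed ≈ 14 mph

Deceleration a = μg = 0.25 × 9.8 = 2.450 m/s².
v = √(2a·d) = √(2 × 2.450 × 8) = √39.200 = 6.2610 m/s.
= 6.2610 ÷ 0.44704 = 14.005 mph.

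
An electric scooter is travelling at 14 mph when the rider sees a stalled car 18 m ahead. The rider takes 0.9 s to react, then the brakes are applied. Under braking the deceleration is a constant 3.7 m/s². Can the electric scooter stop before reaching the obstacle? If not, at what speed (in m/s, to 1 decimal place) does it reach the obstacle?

Yes — it stops about 7.1 m short of the obstacle, so it never reaches it

14 mph × 0.44704 = 6.2586 m/s.
Reaction distance = 6.2586 × 0.9 = 5.633 m.
Braking distance = v²/(2a) = 39.170 / 7.400 = 5.293 m.
Total stopping distance = 5.633 + 5.293 = 10.926 m, vs 18 m available — it stops with 18 − 10.926 = 7.074 m to spare.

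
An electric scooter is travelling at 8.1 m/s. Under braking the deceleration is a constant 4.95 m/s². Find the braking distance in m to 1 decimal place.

Braking distance = v²/(2a) = 8.1000² / (2 × 4.950) = 65.610 / 9.900 = 6.627 m.

Braking distance ≈ 6.6 m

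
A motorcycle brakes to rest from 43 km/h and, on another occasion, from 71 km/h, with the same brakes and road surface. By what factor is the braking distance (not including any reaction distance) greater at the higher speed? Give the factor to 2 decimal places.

Braking distance d = v²/(2a), so with a fixed, d ∝ v².
Factor = (71/43)² = 1.6512² = 2.7265.

Factor ≈ 2.73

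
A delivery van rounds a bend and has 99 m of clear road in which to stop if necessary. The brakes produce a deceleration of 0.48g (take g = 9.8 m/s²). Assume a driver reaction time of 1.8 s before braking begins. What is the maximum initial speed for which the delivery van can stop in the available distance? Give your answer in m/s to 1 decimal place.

Maximum speed ≈ 23.2 m/s

a = 0.48 × 9.8 = 4.704 m/s².
Stopping distance: v·t_r + v²/(2a) = 99 with t_r = 1.8 s and a = 4.704 m/s².
So v² + 16.934 v − 931.39 = 0.
Positive root: v = −a·t_r + √((a·t_r)² + 2a·d) = −8.467 + √(71.690 + 931.39) = 23.2044 m/s.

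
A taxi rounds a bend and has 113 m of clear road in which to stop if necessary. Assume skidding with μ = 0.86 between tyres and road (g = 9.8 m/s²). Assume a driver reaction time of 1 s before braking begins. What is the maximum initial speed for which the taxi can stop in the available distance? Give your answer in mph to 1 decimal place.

Maximum speed ≈ 80.6 mph

a = μg = 0.86 × 9.8 = 8.428 m/s².
Stopping distance: v·t_r + v²/(2a) = 113 with t_r = 1 s and a = 8.428 m/s².
So v² + 16.856 v − 1904.73 = 0.
Positive root: v = −a·t_r + √((a·t_r)² + 2a·d) = −8.428 + √(71.031 + 1904.73) = 36.0215 m/s.
36.0215 m/s ÷ 0.44704 = 80.578 mph.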